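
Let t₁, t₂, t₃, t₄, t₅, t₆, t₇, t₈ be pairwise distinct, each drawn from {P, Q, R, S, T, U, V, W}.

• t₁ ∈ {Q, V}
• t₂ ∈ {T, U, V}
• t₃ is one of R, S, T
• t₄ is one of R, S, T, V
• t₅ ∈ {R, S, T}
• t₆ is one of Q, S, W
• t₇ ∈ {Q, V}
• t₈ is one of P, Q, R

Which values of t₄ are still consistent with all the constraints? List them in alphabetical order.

R, S, T

Among the 8 variables, P fits only t₈ (and all 8 values in {P, Q, R, S, T, U, V, W} must be used), so t₈ = P.
The 7 still-open variables together cover exactly {Q, R, S, T, U, V, W} — 7 values for 7 variables — and U appears only in t₂'s list, so t₂ = U.
Among the 6 still-open variables, W fits only t₆ (and all 6 values in {Q, R, S, T, V, W} must be used), so t₆ = W.
t₁ and t₇ share exactly the 2 values {Q, V}; by pigeonhole those values go to them, so strike Q, V from t₄.
No further eliminations apply; t₄ can still be any of R, S, T.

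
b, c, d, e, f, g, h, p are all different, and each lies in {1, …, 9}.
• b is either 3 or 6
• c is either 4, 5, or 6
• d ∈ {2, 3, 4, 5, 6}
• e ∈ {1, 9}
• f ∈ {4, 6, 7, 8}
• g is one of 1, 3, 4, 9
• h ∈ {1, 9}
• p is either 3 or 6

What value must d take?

2

The 2 variables b and p are confined to {3, 6}, which locks those values in; drop them from c, d, f, g.
e and h share exactly the 2 values {1, 9}; by pigeonhole those values go to them, so strike 1, 9 from g.
g's domain is down to {4}, so g = 4. Strike 4 from c, d, f.
c's domain is down to {5}, so c = 5. Eliminate 5 elsewhere: d.
So d = 2.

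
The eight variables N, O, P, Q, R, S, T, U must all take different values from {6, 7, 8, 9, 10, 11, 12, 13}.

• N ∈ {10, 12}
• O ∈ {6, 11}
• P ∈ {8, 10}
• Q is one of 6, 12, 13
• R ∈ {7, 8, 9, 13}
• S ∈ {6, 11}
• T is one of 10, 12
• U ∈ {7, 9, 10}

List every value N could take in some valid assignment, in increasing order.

10, 12

N and T share exactly the 2 values {10, 12}; by pigeonhole those values go to them, so strike 10, 12 from P, Q, U.
P's domain is down to {8}, so P = 8. Eliminate 8 elsewhere: R.
O and S share exactly the 2 values {6, 11}; by pigeonhole those values go to them, so strike 6, 11 from Q.
That leaves Q = 13. Strike 13 from R.
No further eliminations apply; N can still be any of 10, 12.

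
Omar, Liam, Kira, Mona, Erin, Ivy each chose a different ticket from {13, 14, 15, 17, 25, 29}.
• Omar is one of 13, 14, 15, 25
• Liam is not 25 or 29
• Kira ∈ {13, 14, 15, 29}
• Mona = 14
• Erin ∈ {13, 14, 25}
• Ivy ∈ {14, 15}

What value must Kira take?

29

Mona has just one choice, so Mona = 14. So Omar, Liam, Kira, Erin, Ivy can't be 14.
Ivy must be 15 (only option left). Eliminate 15 elsewhere: Omar, Liam, Kira.
The 4 still-open variables together cover exactly {13, 17, 25, 29} — 4 values for 4 variables — and 17 appears only in Liam's list, so Liam = 17.
The 3 still-open variables draw from only 3 values {13, 25, 29}, so each is used; only Kira can be 29, hence Kira = 29.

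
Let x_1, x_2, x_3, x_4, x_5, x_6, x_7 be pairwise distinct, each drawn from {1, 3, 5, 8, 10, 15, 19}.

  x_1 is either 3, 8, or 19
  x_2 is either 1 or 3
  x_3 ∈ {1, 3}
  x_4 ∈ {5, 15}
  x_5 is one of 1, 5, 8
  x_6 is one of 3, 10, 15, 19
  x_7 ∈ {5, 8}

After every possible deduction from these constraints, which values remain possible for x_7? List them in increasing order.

The 7 variables draw from only 7 values {1, 3, 5, 8, 10, 15, 19}, so each is used; only x_6 can be 10, hence x_6 = 10.
The 6 still-open variables draw from only 6 values {1, 3, 5, 8, 15, 19}, so each is used; only x_4 can be 15, hence x_4 = 15.
Among the 5 still-open variables, 19 fits only x_1 (and all 5 values in {1, 3, 5, 8, 19} must be used), so x_1 = 19.
x_2 and x_3 share exactly the 2 values {1, 3}; by pigeonhole those values go to them, so strike 1, 3 from x_5.
No further eliminations apply; x_7 can still be any of 5, 8.

5, 8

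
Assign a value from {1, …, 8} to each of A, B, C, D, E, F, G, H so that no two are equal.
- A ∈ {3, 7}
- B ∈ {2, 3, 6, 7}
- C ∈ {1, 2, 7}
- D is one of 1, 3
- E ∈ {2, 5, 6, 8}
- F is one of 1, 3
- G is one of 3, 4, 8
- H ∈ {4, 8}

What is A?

7

The 8 variables together cover exactly {1, 2, 3, 4, 5, 6, 7, 8} — 8 values for 8 variables — and 5 appears only in E's list, so E = 5.
The 7 still-open variables together cover exactly {1, 2, 3, 4, 6, 7, 8} — 7 values for 7 variables — and 6 appears only in B's list, so B = 6.
The 6 still-open variables draw from only 6 values {1, 2, 3, 4, 7, 8}, so each is used; only C can be 2, hence C = 2.
The 5 still-open variables together cover exactly {1, 3, 4, 7, 8} — 5 values for 5 variables — and 7 appears only in A's list, so A = 7.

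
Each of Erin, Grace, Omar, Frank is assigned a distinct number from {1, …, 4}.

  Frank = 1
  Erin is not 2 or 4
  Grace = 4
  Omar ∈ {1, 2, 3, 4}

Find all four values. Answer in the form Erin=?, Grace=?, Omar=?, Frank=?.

Erin=3, Grace=4, Omar=2, Frank=1

Grace has just one choice, so Grace = 4. Eliminate 4 elsewhere: Omar.
Frank's domain is down to {1}, so Frank = 1. So Erin, Omar can't be 1.
Erin has just one choice, so Erin = 3. Remove 3 from Omar.
Omar has just one choice, so Omar = 2.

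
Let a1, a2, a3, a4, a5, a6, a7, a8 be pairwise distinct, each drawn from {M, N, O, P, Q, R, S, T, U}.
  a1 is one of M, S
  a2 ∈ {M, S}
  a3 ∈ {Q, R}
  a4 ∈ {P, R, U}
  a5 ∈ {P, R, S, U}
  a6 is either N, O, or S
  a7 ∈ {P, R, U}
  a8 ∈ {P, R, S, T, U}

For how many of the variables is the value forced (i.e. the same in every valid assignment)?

a1 and a2 between them cover only {M, S} — a naked pair. Remove those values from a5, a6, a8.
The 3 variables a4, a5, a7 are confined to {P, R, U}, which locks those values in; drop them from a3, a8.
a3 has just one choice, so a3 = Q.
a8 must be T (only option left).
Determined: a3=Q, a8=T. The other variables each still have more than one consistent value. That makes 2.

2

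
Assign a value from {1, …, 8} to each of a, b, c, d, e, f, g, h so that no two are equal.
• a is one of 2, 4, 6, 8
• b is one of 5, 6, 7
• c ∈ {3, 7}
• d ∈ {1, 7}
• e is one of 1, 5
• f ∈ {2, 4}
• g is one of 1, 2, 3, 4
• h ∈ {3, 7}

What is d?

The 8 variables draw from only 8 values {1, 2, 3, 4, 5, 6, 7, 8}, so each is used; only a can be 8, hence a = 8.
Among the 7 still-open variables, 6 fits only b (and all 7 values in {1, 2, 3, 4, 5, 6, 7} must be used), so b = 6.
Among the 6 still-open variables, 5 fits only e (and all 6 values in {1, 2, 3, 4, 5, 7} must be used), so e = 5.
The 2 variables c and h are confined to {3, 7}, which locks those values in; drop them from d, g.
So d = 1.

1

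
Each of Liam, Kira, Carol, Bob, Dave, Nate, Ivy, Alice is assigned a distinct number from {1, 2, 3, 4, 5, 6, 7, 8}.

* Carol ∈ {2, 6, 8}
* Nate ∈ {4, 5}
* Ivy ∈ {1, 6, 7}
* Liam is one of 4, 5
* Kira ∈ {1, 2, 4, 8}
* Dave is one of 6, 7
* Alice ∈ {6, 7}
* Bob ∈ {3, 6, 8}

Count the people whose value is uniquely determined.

The 8 variables draw from only 8 values {1, 2, 3, 4, 5, 6, 7, 8}, so each is used; only Bob can be 3, hence Bob = 3.
The 2 variables Liam and Nate are confined to {4, 5}, which locks those values in; drop them from Kira.
Dave and Alice between them cover only {6, 7} — a naked pair. Remove those values from Carol, Ivy.
That leaves Ivy = 1. Remove 1 from Kira.
Determined: Bob=3, Ivy=1. The other people each still have more than one consistent value. That makes 2.

2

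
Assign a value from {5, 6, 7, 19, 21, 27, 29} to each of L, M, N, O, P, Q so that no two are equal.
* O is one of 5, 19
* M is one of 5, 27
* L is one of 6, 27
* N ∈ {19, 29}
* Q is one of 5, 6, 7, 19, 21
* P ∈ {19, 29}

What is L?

6

N and P between them cover only {19, 29} — a naked pair. Remove those values from O, Q.
O must be 5 (only option left). So M, Q can't be 5.
M has just one choice, so M = 27. Strike 27 from L.
So L = 6.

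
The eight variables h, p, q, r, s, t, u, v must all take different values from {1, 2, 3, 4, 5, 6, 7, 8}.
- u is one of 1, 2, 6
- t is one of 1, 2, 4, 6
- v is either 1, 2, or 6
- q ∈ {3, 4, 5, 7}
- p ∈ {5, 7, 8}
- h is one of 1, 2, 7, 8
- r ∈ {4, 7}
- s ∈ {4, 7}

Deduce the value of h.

8

Among the 8 variables, 3 fits only q (and all 8 values in {1, 2, 3, 4, 5, 6, 7, 8} must be used), so q = 3.
Among the 7 still-open variables, 5 fits only p (and all 7 values in {1, 2, 4, 5, 6, 7, 8} must be used), so p = 5.
The 6 still-open variables together cover exactly {1, 2, 4, 6, 7, 8} — 6 values for 6 variables — and 8 appears only in h's list, so h = 8.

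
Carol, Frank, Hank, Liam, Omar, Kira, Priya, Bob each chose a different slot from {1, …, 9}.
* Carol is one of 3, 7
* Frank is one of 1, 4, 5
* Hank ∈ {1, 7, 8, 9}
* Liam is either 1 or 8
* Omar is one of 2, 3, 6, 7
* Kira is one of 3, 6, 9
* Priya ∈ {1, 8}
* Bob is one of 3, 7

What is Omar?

Carol and Bob between them cover only {3, 7} — a naked pair. Remove those values from Hank, Omar, Kira.
The 2 variables Liam and Priya are confined to {1, 8}, which locks those values in; drop them from Frank, Hank.
Hank must be 9 (only option left). Eliminate 9 elsewhere: Kira.
Kira must be 6 (only option left). Strike 6 from Omar.
So Omar = 2.

2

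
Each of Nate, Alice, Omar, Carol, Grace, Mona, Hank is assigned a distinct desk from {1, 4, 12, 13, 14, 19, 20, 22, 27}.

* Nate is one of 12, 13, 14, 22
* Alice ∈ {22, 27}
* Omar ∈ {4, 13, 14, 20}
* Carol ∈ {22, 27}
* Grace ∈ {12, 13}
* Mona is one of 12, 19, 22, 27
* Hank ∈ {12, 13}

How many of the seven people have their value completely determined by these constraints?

2

Alice and Carol between them cover only {22, 27} — a naked pair. Remove those values from Nate, Mona.
Grace and Hank between them cover only {12, 13} — a naked pair. Remove those values from Nate, Omar, Mona.
Nate has just one choice, so Nate = 14. Remove 14 from Omar.
Mona must be 19 (only option left).
Determined: Nate=14, Mona=19. The other people each still have more than one consistent value. That makes 2.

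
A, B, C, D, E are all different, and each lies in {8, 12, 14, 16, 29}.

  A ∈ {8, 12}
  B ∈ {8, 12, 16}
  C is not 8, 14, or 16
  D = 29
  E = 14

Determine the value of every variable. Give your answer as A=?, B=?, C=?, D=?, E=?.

D must be 29 (only option left). Remove 29 from C.
E has just one choice, so E = 14.
C must be 12 (only option left). Strike 12 from A, B.
A's domain is down to {8}, so A = 8. Remove 8 from B.
That leaves B = 16.

A=8, B=16, C=12, D=29, E=14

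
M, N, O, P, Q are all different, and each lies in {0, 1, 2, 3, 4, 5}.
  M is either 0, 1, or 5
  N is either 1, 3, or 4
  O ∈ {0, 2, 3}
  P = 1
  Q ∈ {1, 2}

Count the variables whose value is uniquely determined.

P has just one choice, so P = 1. So M, N, Q can't be 1.
Q must be 2 (only option left). Eliminate 2 elsewhere: O.
Determined: P=1, Q=2. The other variables each still have more than one consistent value. That makes 2.

2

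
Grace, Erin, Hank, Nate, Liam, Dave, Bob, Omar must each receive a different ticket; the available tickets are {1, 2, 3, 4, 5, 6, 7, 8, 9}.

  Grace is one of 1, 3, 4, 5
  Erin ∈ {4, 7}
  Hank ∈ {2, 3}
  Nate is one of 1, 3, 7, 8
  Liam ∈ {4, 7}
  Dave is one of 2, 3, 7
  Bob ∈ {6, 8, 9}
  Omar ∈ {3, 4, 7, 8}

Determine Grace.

The 2 variables Erin and Liam are confined to {4, 7}, which locks those values in; drop them from Grace, Nate, Dave, Omar.
Hank and Dave share exactly the 2 values {2, 3}; by pigeonhole those values go to them, so strike 2, 3 from Grace, Nate, Omar.
Omar has just one choice, so Omar = 8. So Nate, Bob can't be 8.
Nate has just one choice, so Nate = 1. Eliminate 1 elsewhere: Grace.
So Grace = 5.

5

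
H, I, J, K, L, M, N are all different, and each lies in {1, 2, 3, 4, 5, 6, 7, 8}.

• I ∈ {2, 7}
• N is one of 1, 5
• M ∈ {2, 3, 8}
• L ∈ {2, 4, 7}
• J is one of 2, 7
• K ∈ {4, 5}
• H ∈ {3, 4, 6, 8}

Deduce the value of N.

1

The 2 variables I and J are confined to {2, 7}, which locks those values in; drop them from L, M.
L has just one choice, so L = 4. Eliminate 4 elsewhere: H, K.
K must be 5 (only option left). Strike 5 from N.
So N = 1.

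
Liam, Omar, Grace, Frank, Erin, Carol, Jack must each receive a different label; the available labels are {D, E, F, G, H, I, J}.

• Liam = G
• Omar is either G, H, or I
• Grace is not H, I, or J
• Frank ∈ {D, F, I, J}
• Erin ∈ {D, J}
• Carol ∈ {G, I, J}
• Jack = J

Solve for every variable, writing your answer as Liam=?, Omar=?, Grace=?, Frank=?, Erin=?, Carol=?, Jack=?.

Liam's domain is down to {G}, so Liam = G. Remove G from Omar, Grace, Carol.
Jack's domain is down to {J}, so Jack = J. Remove J from Frank, Erin, Carol.
Erin's domain is down to {D}, so Erin = D. Strike D from Grace, Frank.
Carol must be I (only option left). Remove I from Omar, Frank.
Omar has just one choice, so Omar = H.
Frank has just one choice, so Frank = F. So Grace can't be F.
Grace's domain is down to {E}, so Grace = E.

Liam=G, Omar=H, Grace=E, Frank=F, Erin=D, Carol=I, Jack=J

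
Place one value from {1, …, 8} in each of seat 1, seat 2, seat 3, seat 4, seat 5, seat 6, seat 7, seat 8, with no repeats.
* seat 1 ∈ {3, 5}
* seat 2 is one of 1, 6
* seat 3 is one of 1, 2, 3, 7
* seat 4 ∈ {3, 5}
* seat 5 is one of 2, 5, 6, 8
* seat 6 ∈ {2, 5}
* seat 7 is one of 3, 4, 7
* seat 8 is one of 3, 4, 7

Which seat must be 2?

seat 6

The 8 variables together cover exactly {1, 2, 3, 4, 5, 6, 7, 8} — 8 values for 8 variables — and 8 appears only in seat 5's list, so seat 5 = 8.
Among the 7 still-open variables, 6 fits only seat 2 (and all 7 values in {1, 2, 3, 4, 5, 6, 7} must be used), so seat 2 = 6.
The 6 still-open variables together cover exactly {1, 2, 3, 4, 5, 7} — 6 values for 6 variables — and 1 appears only in seat 3's list, so seat 3 = 1.
Among the 5 still-open variables, 2 fits only seat 6 (and all 5 values in {2, 3, 4, 5, 7} must be used), so seat 6 = 2.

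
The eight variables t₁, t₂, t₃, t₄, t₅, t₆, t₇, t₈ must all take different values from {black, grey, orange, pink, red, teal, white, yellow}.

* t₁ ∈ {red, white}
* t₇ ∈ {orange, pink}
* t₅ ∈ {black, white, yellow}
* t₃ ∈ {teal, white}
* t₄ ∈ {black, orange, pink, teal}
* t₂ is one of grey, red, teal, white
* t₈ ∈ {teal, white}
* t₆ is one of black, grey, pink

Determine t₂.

grey

The 8 variables draw from only 8 values {black, grey, orange, pink, red, teal, white, yellow}, so each is used; only t₅ can be yellow, hence t₅ = yellow.
t₃ and t₈ between them cover only {teal, white} — a naked pair. Remove those values from t₁, t₂, t₄.
t₁ must be red (only option left). Remove red from t₂.
So t₂ = grey.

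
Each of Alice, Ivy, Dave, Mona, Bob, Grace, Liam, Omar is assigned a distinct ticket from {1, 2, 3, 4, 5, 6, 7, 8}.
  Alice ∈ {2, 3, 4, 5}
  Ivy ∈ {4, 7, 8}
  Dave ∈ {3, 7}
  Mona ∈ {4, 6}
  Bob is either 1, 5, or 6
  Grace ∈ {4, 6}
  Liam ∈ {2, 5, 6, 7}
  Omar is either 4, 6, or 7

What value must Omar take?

7

The 8 variables draw from only 8 values {1, 2, 3, 4, 5, 6, 7, 8}, so each is used; only Bob can be 1, hence Bob = 1.
The 7 still-open variables together cover exactly {2, 3, 4, 5, 6, 7, 8} — 7 values for 7 variables — and 8 appears only in Ivy's list, so Ivy = 8.
Mona and Grace share exactly the 2 values {4, 6}; by pigeonhole those values go to them, so strike 4, 6 from Alice, Liam, Omar.
So Omar = 7.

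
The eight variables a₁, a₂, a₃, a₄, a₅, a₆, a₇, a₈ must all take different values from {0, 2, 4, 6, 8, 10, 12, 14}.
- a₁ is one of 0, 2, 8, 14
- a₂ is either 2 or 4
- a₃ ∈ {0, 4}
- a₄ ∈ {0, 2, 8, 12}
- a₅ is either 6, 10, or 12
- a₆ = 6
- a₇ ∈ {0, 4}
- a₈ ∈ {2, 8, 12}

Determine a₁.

a₆'s domain is down to {6}, so a₆ = 6. Eliminate 6 elsewhere: a₅.
Among the 7 still-open variables, 10 fits only a₅ (and all 7 values in {0, 2, 4, 8, 10, 12, 14} must be used), so a₅ = 10.
Among the 6 still-open variables, 14 fits only a₁ (and all 6 values in {0, 2, 4, 8, 12, 14} must be used), so a₁ = 14.

14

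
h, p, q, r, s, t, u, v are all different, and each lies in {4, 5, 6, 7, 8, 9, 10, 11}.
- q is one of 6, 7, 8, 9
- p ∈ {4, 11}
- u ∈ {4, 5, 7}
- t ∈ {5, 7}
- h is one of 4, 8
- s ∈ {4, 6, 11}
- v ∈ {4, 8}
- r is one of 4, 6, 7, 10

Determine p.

11

The 8 variables draw from only 8 values {4, 5, 6, 7, 8, 9, 10, 11}, so each is used; only q can be 9, hence q = 9.
The 7 still-open variables draw from only 7 values {4, 5, 6, 7, 8, 10, 11}, so each is used; only r can be 10, hence r = 10.
The 6 still-open variables draw from only 6 values {4, 5, 6, 7, 8, 11}, so each is used; only s can be 6, hence s = 6.
The 5 still-open variables together cover exactly {4, 5, 7, 8, 11} — 5 values for 5 variables — and 11 appears only in p's list, so p = 11.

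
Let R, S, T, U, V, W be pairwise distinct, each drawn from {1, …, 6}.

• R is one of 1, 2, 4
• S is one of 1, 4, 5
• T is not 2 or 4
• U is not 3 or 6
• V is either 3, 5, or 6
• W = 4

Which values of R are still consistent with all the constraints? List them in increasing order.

1, 2

W must be 4 (only option left). So R, S, U can't be 4.
R, S, U between them cover only {1, 2, 5} — a naked triple. Remove those values from T, V.
No further eliminations apply; R can still be any of 1, 2.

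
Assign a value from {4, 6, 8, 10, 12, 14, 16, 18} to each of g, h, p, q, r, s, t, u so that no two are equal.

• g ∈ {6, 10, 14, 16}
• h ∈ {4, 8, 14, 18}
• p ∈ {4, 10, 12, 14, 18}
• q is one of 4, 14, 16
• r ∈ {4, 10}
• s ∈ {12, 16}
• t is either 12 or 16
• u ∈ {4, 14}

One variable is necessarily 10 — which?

Among the 8 variables, 6 fits only g (and all 8 values in {4, 6, 8, 10, 12, 14, 16, 18} must be used), so g = 6.
The 7 still-open variables together cover exactly {4, 8, 10, 12, 14, 16, 18} — 7 values for 7 variables — and 8 appears only in h's list, so h = 8.
Among the 6 still-open variables, 18 fits only p (and all 6 values in {4, 10, 12, 14, 16, 18} must be used), so p = 18.
The 5 still-open variables draw from only 5 values {4, 10, 12, 14, 16}, so each is used; only r can be 10, hence r = 10.

r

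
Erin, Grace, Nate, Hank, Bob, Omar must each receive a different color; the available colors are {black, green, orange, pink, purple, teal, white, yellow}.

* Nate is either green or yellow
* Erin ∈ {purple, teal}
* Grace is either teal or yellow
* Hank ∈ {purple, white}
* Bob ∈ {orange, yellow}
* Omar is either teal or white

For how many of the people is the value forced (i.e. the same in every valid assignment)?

The 6 variables draw from only 6 values {green, orange, purple, teal, white, yellow}, so each is used; only Nate can be green, hence Nate = green.
Among the 5 still-open variables, orange fits only Bob (and all 5 values in {orange, purple, teal, white, yellow} must be used), so Bob = orange.
The 4 still-open variables draw from only 4 values {purple, teal, white, yellow}, so each is used; only Grace can be yellow, hence Grace = yellow.
Determined: Grace=yellow, Nate=green, Bob=orange. The other people each still have more than one consistent value. That makes 3.

3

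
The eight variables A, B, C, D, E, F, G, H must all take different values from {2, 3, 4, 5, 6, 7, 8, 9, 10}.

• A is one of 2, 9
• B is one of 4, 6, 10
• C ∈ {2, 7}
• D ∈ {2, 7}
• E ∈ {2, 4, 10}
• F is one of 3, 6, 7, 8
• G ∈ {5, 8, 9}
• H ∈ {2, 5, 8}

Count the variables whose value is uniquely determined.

C and D between them cover only {2, 7} — a naked pair. Remove those values from A, E, F, H.
A has just one choice, so A = 9. Strike 9 from G.
G and H share exactly the 2 values {5, 8}; by pigeonhole those values go to them, so strike 5, 8 from F.
Determined: A=9. The other variables each still have more than one consistent value. That makes 1.

1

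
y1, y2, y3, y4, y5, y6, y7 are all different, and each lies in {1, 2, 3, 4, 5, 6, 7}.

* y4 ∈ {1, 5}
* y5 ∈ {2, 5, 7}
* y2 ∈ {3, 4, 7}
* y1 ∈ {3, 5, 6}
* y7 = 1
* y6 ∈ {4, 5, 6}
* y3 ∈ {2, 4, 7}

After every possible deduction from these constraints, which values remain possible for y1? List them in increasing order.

3, 6

y7 has just one choice, so y7 = 1. Remove 1 from y4.
y4 has just one choice, so y4 = 5. Eliminate 5 elsewhere: y1, y5, y6.
No further eliminations apply; y1 can still be any of 3, 6.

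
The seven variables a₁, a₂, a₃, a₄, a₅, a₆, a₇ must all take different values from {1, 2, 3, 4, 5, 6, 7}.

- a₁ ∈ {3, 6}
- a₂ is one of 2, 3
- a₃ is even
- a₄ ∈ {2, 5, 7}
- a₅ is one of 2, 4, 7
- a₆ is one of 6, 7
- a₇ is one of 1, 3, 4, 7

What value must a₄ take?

Among the 7 variables, 1 fits only a₇ (and all 7 values in {1, 2, 3, 4, 5, 6, 7} must be used), so a₇ = 1.
The 6 still-open variables together cover exactly {2, 3, 4, 5, 6, 7} — 6 values for 6 variables — and 5 appears only in a₄'s list, so a₄ = 5.

5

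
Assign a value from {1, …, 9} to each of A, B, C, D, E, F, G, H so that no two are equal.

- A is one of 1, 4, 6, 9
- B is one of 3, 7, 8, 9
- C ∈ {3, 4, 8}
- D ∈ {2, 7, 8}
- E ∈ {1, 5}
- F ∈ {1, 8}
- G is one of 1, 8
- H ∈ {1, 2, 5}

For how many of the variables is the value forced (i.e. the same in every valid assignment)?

3

F and G between them cover only {1, 8} — a naked pair. Remove those values from A, B, C, D, E, H.
E's domain is down to {5}, so E = 5. Strike 5 from H.
H's domain is down to {2}, so H = 2. So D can't be 2.
D has just one choice, so D = 7. So B can't be 7.
Determined: D=7, E=5, H=2. The other variables each still have more than one consistent value. That makes 3.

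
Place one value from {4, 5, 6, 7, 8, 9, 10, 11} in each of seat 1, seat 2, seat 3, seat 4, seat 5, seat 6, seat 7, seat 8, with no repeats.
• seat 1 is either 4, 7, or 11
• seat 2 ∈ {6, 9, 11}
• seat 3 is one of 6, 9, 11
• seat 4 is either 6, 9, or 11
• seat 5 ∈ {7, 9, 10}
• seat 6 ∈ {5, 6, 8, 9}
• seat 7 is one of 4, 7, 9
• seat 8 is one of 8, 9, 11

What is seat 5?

The 8 variables draw from only 8 values {4, 5, 6, 7, 8, 9, 10, 11}, so each is used; only seat 6 can be 5, hence seat 6 = 5.
The 7 still-open variables draw from only 7 values {4, 6, 7, 8, 9, 10, 11}, so each is used; only seat 8 can be 8, hence seat 8 = 8.
The 6 still-open variables draw from only 6 values {4, 6, 7, 9, 10, 11}, so each is used; only seat 5 can be 10, hence seat 5 = 10.

10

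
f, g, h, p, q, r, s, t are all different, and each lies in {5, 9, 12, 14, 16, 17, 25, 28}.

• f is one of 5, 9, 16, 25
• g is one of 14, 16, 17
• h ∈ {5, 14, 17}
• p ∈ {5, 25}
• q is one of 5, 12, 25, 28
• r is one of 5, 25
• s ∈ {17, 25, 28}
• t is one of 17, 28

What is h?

14

Among the 8 variables, 9 fits only f (and all 8 values in {5, 9, 12, 14, 16, 17, 25, 28} must be used), so f = 9.
The 7 still-open variables together cover exactly {5, 12, 14, 16, 17, 25, 28} — 7 values for 7 variables — and 12 appears only in q's list, so q = 12.
The 6 still-open variables together cover exactly {5, 14, 16, 17, 25, 28} — 6 values for 6 variables — and 16 appears only in g's list, so g = 16.
Among the 5 still-open variables, 14 fits only h (and all 5 values in {5, 14, 17, 25, 28} must be used), so h = 14.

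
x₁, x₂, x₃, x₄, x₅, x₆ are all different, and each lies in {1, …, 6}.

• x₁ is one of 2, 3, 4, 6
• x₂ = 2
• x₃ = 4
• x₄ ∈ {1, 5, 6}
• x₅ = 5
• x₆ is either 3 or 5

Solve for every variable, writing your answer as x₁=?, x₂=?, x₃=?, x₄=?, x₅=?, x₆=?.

x₁=6, x₂=2, x₃=4, x₄=1, x₅=5, x₆=3

x₂'s domain is down to {2}, so x₂ = 2. Remove 2 from x₁.
x₃ has just one choice, so x₃ = 4. Strike 4 from x₁.
x₅'s domain is down to {5}, so x₅ = 5. Eliminate 5 elsewhere: x₄, x₆.
That leaves x₆ = 3. Remove 3 from x₁.
x₁ has just one choice, so x₁ = 6. Strike 6 from x₄.
x₄ has just one choice, so x₄ = 1.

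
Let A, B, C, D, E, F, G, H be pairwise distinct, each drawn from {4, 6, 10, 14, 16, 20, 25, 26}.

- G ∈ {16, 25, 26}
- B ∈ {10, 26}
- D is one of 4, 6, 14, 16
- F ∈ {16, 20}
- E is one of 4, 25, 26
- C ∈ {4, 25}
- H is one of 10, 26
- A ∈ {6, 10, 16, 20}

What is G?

The 8 variables together cover exactly {4, 6, 10, 14, 16, 20, 25, 26} — 8 values for 8 variables — and 14 appears only in D's list, so D = 14.
The 7 still-open variables together cover exactly {4, 6, 10, 16, 20, 25, 26} — 7 values for 7 variables — and 6 appears only in A's list, so A = 6.
Among the 6 still-open variables, 20 fits only F (and all 6 values in {4, 10, 16, 20, 25, 26} must be used), so F = 20.
The 5 still-open variables together cover exactly {4, 10, 16, 25, 26} — 5 values for 5 variables — and 16 appears only in G's list, so G = 16.

16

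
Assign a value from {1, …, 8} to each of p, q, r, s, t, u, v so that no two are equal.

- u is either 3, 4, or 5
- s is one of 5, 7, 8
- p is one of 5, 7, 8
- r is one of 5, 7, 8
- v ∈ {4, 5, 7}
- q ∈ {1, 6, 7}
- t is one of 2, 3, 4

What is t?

The 3 variables p, r, s are confined to {5, 7, 8}, which locks those values in; drop them from q, u, v.
v must be 4 (only option left). Strike 4 from t, u.
u has just one choice, so u = 3. Remove 3 from t.
So t = 2.

2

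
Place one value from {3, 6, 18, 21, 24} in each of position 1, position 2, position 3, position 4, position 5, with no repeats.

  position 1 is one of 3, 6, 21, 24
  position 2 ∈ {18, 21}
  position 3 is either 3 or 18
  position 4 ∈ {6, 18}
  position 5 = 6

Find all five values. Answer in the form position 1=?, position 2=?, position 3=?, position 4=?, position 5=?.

position 5 must be 6 (only option left). Eliminate 6 elsewhere: position 1, position 4.
position 4 has just one choice, so position 4 = 18. Strike 18 from position 2, position 3.
That leaves position 2 = 21. So position 1 can't be 21.
position 3 must be 3 (only option left). Remove 3 from position 1.
position 1 must be 24 (only option left).

position 1=24, position 2=21, position 3=3, position 4=18, position 5=6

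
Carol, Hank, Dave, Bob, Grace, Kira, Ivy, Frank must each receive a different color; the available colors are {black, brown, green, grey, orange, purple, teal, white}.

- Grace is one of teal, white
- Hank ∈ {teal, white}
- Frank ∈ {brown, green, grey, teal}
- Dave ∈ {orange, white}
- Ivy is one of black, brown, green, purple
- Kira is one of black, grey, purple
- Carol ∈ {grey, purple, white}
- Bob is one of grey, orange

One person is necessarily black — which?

Hank and Grace between them cover only {teal, white} — a naked pair. Remove those values from Carol, Dave, Frank.
Dave has just one choice, so Dave = orange. So Bob can't be orange.
Bob's domain is down to {grey}, so Bob = grey. So Carol, Kira, Frank can't be grey.
Carol's domain is down to {purple}, so Carol = purple. Remove purple from Kira, Ivy.
So black goes to Kira.

Kira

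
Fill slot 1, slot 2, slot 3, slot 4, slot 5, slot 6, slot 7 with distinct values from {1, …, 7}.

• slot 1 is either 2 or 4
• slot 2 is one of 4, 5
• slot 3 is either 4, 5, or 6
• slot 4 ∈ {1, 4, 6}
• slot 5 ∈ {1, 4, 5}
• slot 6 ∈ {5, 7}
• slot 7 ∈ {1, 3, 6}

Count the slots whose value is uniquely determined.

3

The 7 variables draw from only 7 values {1, 2, 3, 4, 5, 6, 7}, so each is used; only slot 1 can be 2, hence slot 1 = 2.
The 6 still-open variables together cover exactly {1, 3, 4, 5, 6, 7} — 6 values for 6 variables — and 3 appears only in slot 7's list, so slot 7 = 3.
The 5 still-open variables draw from only 5 values {1, 4, 5, 6, 7}, so each is used; only slot 6 can be 7, hence slot 6 = 7.
Determined: slot 1=2, slot 6=7, slot 7=3. The other slots each still have more than one consistent value. That makes 3.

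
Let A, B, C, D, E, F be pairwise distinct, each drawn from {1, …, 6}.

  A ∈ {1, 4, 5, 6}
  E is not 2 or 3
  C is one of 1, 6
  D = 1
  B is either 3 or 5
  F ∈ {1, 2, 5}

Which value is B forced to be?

D must be 1 (only option left). Remove 1 from A, C, E, F.
C's domain is down to {6}, so C = 6. So A, E can't be 6.
The 4 still-open variables together cover exactly {2, 3, 4, 5} — 4 values for 4 variables — and 2 appears only in F's list, so F = 2.
Among the 3 still-open variables, 3 fits only B (and all 3 values in {3, 4, 5} must be used), so B = 3.

3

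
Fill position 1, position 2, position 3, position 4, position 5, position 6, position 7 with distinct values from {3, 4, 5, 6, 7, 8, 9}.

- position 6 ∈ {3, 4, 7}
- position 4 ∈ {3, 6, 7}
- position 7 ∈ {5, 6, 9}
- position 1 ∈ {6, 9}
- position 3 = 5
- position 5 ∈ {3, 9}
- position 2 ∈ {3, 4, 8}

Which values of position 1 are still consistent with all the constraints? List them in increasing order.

6, 9

position 3's domain is down to {5}, so position 3 = 5. Eliminate 5 elsewhere: position 7.
Among the 6 still-open variables, 8 fits only position 2 (and all 6 values in {3, 4, 6, 7, 8, 9} must be used), so position 2 = 8.
The 5 still-open variables draw from only 5 values {3, 4, 6, 7, 9}, so each is used; only position 6 can be 4, hence position 6 = 4.
The 4 still-open variables draw from only 4 values {3, 6, 7, 9}, so each is used; only position 4 can be 7, hence position 4 = 7.
The 3 still-open variables together cover exactly {3, 6, 9} — 3 values for 3 variables — and 3 appears only in position 5's list, so position 5 = 3.
No further eliminations apply; position 1 can still be any of 6, 9.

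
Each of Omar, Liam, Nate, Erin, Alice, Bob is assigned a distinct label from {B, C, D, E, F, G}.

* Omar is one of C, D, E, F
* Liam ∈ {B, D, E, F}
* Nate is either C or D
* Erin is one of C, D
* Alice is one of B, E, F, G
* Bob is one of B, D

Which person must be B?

The 6 variables together cover exactly {B, C, D, E, F, G} — 6 values for 6 variables — and G appears only in Alice's list, so Alice = G.
Nate and Erin between them cover only {C, D} — a naked pair. Remove those values from Omar, Liam, Bob.
So B goes to Bob.

Bob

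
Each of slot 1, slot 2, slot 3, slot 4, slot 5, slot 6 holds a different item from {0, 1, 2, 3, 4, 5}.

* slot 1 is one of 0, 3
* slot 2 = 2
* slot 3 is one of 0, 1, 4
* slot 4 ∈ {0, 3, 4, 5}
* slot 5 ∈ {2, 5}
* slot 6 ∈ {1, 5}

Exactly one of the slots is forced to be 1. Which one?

slot 2's domain is down to {2}, so slot 2 = 2. Strike 2 from slot 5.
slot 5 has just one choice, so slot 5 = 5. So slot 4, slot 6 can't be 5.
So 1 goes to slot 6.

slot 6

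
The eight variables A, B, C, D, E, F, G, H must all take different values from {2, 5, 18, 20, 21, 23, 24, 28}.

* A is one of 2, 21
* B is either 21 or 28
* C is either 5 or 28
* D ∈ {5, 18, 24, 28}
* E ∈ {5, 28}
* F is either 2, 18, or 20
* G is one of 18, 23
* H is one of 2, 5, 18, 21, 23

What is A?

2

The 8 variables together cover exactly {2, 5, 18, 20, 21, 23, 24, 28} — 8 values for 8 variables — and 20 appears only in F's list, so F = 20.
The 7 still-open variables draw from only 7 values {2, 5, 18, 21, 23, 24, 28}, so each is used; only D can be 24, hence D = 24.
C and E share exactly the 2 values {5, 28}; by pigeonhole those values go to them, so strike 5, 28 from B, H.
B has just one choice, so B = 21. Remove 21 from A, H.
So A = 2.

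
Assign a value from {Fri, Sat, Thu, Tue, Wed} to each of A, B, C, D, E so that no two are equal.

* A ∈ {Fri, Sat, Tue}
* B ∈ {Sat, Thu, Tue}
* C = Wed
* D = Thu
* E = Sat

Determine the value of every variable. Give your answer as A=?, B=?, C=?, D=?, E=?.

C must be Wed (only option left).
That leaves D = Thu. So B can't be Thu.
E must be Sat (only option left). Strike Sat from A, B.
That leaves B = Tue. Strike Tue from A.
A must be Fri (only option left).

A=Fri, B=Tue, C=Wed, D=Thu, E=Sat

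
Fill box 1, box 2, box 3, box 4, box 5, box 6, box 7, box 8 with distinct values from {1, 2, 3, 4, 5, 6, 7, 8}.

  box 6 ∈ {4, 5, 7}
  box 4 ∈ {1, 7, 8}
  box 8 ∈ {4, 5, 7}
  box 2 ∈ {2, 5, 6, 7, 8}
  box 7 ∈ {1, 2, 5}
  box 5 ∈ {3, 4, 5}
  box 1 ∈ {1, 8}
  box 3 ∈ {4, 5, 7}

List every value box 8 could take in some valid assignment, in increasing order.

4, 5, 7

The 8 variables together cover exactly {1, 2, 3, 4, 5, 6, 7, 8} — 8 values for 8 variables — and 3 appears only in box 5's list, so box 5 = 3.
The 7 still-open variables together cover exactly {1, 2, 4, 5, 6, 7, 8} — 7 values for 7 variables — and 6 appears only in box 2's list, so box 2 = 6.
The 6 still-open variables draw from only 6 values {1, 2, 4, 5, 7, 8}, so each is used; only box 7 can be 2, hence box 7 = 2.
box 3, box 6, box 8 between them cover only {4, 5, 7} — a naked triple. Remove those values from box 4.
No further eliminations apply; box 8 can still be any of 4, 5, 7.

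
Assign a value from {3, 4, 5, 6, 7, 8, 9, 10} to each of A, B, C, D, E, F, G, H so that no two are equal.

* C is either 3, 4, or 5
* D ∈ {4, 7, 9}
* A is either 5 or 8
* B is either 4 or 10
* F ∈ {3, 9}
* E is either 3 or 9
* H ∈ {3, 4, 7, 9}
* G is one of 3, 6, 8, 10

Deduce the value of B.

10

The 8 variables together cover exactly {3, 4, 5, 6, 7, 8, 9, 10} — 8 values for 8 variables — and 6 appears only in G's list, so G = 6.
The 7 still-open variables draw from only 7 values {3, 4, 5, 7, 8, 9, 10}, so each is used; only A can be 8, hence A = 8.
Among the 6 still-open variables, 5 fits only C (and all 6 values in {3, 4, 5, 7, 9, 10} must be used), so C = 5.
The 5 still-open variables draw from only 5 values {3, 4, 7, 9, 10}, so each is used; only B can be 10, hence B = 10.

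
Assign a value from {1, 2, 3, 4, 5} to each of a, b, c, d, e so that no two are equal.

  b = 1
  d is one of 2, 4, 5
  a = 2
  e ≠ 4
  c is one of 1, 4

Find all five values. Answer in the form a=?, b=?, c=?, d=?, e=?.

a must be 2 (only option left). Eliminate 2 elsewhere: d, e.
b's domain is down to {1}, so b = 1. Eliminate 1 elsewhere: c, e.
That leaves c = 4. Eliminate 4 elsewhere: d.
That leaves d = 5. Eliminate 5 elsewhere: e.
e must be 3 (only option left).

a=2, b=1, c=4, d=5, e=3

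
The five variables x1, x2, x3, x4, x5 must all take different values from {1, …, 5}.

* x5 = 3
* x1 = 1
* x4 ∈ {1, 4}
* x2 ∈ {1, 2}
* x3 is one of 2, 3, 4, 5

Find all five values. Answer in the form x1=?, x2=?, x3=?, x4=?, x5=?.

x1 must be 1 (only option left). Strike 1 from x2, x4.
x2 has just one choice, so x2 = 2. So x3 can't be 2.
That leaves x4 = 4. Strike 4 from x3.
x5's domain is down to {3}, so x5 = 3. Remove 3 from x3.
That leaves x3 = 5.

x1=1, x2=2, x3=5, x4=4, x5=3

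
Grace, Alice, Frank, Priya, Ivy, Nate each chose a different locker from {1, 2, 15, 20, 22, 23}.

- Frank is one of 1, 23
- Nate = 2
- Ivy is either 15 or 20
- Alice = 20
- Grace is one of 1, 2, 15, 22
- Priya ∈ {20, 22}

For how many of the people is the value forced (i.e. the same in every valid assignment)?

6

Alice has just one choice, so Alice = 20. Eliminate 20 elsewhere: Priya, Ivy.
Priya must be 22 (only option left). Remove 22 from Grace.
Ivy must be 15 (only option left). So Grace can't be 15.
Nate has just one choice, so Nate = 2. Remove 2 from Grace.
Grace must be 1 (only option left). Strike 1 from Frank.
Frank must be 23 (only option left).
Every person is fixed: Grace=1, Alice=20, Frank=23, Priya=22, Ivy=15, Nate=2. That makes 6.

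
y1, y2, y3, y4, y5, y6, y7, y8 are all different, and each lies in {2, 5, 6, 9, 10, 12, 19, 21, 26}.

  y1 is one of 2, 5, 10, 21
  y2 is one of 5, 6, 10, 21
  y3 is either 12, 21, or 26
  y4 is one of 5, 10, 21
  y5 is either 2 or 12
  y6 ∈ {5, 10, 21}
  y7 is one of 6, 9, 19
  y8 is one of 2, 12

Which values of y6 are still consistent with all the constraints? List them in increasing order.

5, 10, 21

y5 and y8 between them cover only {2, 12} — a naked pair. Remove those values from y1, y3.
y1, y4, y6 between them cover only {5, 10, 21} — a naked triple. Remove those values from y2, y3.
That leaves y2 = 6. So y7 can't be 6.
That leaves y3 = 26.
No further eliminations apply; y6 can still be any of 5, 10, 21.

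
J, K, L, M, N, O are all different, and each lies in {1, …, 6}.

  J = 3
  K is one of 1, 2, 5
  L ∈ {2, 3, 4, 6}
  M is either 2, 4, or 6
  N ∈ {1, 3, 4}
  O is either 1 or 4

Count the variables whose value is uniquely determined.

2

J has just one choice, so J = 3. So L, N can't be 3.
Among the 5 still-open variables, 5 fits only K (and all 5 values in {1, 2, 4, 5, 6} must be used), so K = 5.
N and O share exactly the 2 values {1, 4}; by pigeonhole those values go to them, so strike 1, 4 from L, M.
Determined: J=3, K=5. The other variables each still have more than one consistent value. That makes 2.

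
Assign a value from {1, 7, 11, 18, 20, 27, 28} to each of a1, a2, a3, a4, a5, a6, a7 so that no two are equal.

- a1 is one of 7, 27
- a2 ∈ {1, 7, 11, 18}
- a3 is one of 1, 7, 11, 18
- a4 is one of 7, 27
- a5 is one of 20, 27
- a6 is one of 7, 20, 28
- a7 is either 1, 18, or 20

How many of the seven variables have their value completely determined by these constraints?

2

The 7 variables together cover exactly {1, 7, 11, 18, 20, 27, 28} — 7 values for 7 variables — and 28 appears only in a6's list, so a6 = 28.
a1 and a4 between them cover only {7, 27} — a naked pair. Remove those values from a2, a3, a5.
a5's domain is down to {20}, so a5 = 20. So a7 can't be 20.
Determined: a5=20, a6=28. The other variables each still have more than one consistent value. That makes 2.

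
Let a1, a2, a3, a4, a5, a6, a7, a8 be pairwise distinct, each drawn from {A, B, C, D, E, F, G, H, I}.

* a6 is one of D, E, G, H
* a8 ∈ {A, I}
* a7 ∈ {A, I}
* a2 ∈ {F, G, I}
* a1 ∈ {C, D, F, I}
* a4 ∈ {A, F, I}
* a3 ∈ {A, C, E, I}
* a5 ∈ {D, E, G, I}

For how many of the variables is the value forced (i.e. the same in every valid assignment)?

3

The 8 variables draw from only 8 values {A, C, D, E, F, G, H, I}, so each is used; only a6 can be H, hence a6 = H.
a7 and a8 share exactly the 2 values {A, I}; by pigeonhole those values go to them, so strike A, I from a1, a2, a3, a4, a5.
a4's domain is down to {F}, so a4 = F. Strike F from a1, a2.
That leaves a2 = G. So a5 can't be G.
Determined: a2=G, a4=F, a6=H. The other variables each still have more than one consistent value. That makes 3.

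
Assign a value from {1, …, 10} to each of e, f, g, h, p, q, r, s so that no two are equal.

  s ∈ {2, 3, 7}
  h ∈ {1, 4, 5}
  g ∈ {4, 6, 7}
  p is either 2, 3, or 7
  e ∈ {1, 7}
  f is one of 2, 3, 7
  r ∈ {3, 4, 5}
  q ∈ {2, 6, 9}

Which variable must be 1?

The 8 variables draw from only 8 values {1, 2, 3, 4, 5, 6, 7, 9}, so each is used; only q can be 9, hence q = 9.
The 7 still-open variables draw from only 7 values {1, 2, 3, 4, 5, 6, 7}, so each is used; only g can be 6, hence g = 6.
f, p, s share exactly the 3 values {2, 3, 7}; by pigeonhole those values go to them, so strike 2, 3, 7 from e, r.
So 1 goes to e.

e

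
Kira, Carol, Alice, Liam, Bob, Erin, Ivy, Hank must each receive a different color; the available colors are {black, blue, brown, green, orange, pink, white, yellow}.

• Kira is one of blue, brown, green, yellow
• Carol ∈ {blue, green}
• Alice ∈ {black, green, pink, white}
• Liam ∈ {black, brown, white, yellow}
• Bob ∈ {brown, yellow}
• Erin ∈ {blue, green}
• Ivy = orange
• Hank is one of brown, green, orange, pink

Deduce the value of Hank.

Ivy's domain is down to {orange}, so Ivy = orange. So Hank can't be orange.
The 2 variables Carol and Erin are confined to {blue, green}, which locks those values in; drop them from Kira, Alice, Hank.
Kira and Bob between them cover only {brown, yellow} — a naked pair. Remove those values from Liam, Hank.
So Hank = pink.

pink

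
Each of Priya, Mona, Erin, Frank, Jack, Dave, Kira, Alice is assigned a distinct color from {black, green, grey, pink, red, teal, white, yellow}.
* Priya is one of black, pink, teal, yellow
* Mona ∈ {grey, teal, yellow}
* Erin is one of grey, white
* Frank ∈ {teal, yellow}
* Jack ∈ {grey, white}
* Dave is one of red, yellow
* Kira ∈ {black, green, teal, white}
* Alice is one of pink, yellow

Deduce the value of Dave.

red

The 8 variables together cover exactly {black, green, grey, pink, red, teal, white, yellow} — 8 values for 8 variables — and green appears only in Kira's list, so Kira = green.
The 7 still-open variables together cover exactly {black, grey, pink, red, teal, white, yellow} — 7 values for 7 variables — and black appears only in Priya's list, so Priya = black.
The 6 still-open variables draw from only 6 values {grey, pink, red, teal, white, yellow}, so each is used; only Alice can be pink, hence Alice = pink.
The 5 still-open variables draw from only 5 values {grey, red, teal, white, yellow}, so each is used; only Dave can be red, hence Dave = red.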